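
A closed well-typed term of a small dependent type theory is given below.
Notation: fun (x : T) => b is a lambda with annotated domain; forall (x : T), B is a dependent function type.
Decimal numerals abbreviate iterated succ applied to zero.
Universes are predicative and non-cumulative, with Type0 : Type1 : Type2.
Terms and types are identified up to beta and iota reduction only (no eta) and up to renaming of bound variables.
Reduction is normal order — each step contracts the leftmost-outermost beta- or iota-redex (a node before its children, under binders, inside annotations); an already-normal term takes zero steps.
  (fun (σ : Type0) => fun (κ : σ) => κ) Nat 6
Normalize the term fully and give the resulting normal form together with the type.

resulting normal form:
  6
type:
  Nat
observation: 2 normal-order steps normalize the term, beginning with a beta-redex.


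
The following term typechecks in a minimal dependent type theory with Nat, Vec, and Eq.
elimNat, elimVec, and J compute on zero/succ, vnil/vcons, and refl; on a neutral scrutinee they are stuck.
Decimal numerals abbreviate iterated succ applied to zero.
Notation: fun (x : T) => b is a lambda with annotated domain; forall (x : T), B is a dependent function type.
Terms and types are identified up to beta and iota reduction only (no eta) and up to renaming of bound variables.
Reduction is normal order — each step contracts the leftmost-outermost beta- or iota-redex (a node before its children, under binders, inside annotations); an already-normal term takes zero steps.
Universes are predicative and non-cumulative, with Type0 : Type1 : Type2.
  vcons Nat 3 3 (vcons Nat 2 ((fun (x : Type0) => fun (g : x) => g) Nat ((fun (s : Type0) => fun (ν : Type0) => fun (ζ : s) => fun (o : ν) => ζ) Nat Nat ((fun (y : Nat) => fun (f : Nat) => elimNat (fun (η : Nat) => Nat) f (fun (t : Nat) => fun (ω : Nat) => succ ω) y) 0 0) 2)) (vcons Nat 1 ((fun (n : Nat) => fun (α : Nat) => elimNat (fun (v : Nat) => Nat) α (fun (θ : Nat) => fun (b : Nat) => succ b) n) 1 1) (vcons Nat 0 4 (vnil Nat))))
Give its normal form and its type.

resulting normal form:
  vcons Nat 3 3 (vcons Nat 2 0 (vcons Nat 1 2 (vcons Nat 0 4 (vnil Nat))))
type:
  Vec Nat 4


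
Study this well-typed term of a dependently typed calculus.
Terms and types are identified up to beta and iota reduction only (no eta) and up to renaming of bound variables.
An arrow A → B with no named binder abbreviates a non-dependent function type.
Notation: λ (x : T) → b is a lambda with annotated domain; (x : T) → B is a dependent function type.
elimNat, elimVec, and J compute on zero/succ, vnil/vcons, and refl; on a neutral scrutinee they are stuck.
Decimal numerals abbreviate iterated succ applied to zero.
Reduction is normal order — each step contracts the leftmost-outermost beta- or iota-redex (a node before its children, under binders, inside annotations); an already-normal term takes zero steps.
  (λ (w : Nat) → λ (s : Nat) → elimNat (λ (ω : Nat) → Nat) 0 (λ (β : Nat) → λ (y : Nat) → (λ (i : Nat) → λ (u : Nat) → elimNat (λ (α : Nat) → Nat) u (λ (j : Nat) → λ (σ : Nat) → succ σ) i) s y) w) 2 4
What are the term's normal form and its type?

normal form:
  8
type:
  Nat
observation: reduction starts at a beta-redex, and 39 normal-order steps reach the normal form.


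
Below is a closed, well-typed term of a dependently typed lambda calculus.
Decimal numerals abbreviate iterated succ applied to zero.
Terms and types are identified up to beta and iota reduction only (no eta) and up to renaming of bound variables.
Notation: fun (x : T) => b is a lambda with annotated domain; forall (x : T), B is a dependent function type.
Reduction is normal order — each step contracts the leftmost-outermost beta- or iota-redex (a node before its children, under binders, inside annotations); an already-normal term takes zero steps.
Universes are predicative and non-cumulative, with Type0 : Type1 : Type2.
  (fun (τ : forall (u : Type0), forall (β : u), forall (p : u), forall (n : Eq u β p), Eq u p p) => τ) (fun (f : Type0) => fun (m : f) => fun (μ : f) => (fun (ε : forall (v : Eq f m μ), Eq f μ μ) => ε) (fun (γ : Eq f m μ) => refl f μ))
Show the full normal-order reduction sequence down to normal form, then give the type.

normal-order reduction:
  (fun (τ : forall (u : Type0), forall (β : u), forall (p : u), forall (n : Eq u β p), Eq u p p) => τ) (fun (f : Type0) => fun (m : f) => fun (μ : f) => (fun (ε : forall (v : Eq f m μ), Eq f μ μ) => ε) (fun (γ : Eq f m μ) => refl f μ))
  ~> fun (τ : Type0) => fun (u : τ) => fun (β : τ) => (fun (p : forall (n : Eq τ u β), Eq τ β β) => p) (fun (f : Eq τ u β) => refl τ β)
  ~> fun (τ : Type0) => fun (u : τ) => fun (β : τ) => fun (p : Eq τ u β) => refl τ β
inferred type:
  forall (τ : Type0), forall (u : τ), forall (β : τ), forall (p : Eq τ u β), Eq τ β β


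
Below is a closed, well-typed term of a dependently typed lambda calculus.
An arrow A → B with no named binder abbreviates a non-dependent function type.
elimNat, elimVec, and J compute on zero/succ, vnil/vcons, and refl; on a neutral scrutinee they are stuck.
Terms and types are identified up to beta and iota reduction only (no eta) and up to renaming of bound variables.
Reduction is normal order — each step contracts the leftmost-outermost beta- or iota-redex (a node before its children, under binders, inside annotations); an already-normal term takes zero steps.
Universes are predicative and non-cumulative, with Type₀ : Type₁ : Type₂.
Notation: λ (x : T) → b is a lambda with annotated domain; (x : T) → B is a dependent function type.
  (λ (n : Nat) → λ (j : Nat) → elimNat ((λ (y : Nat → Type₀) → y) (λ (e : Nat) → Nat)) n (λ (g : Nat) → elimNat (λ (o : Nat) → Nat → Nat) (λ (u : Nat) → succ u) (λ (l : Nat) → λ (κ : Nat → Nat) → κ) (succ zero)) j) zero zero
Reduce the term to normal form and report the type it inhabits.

reduced normal form:
  zero
inferred type:
  Nat
observation: 3 normal-order steps separate the term from its normal form.


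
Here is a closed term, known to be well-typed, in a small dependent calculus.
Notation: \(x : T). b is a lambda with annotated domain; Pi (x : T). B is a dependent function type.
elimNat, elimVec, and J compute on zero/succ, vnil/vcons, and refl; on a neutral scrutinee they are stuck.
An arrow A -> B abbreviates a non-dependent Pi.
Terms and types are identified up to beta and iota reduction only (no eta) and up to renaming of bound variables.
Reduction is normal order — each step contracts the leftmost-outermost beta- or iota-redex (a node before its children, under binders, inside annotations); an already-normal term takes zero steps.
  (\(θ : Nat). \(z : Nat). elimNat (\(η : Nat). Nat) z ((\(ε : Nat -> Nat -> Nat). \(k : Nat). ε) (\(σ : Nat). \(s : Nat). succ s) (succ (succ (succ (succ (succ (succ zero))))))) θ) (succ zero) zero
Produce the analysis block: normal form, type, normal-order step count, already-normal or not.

normal form:
  succ zero
type:
  Nat
reduction steps (normal order): 8
already normal: no
first redex: a beta-redex


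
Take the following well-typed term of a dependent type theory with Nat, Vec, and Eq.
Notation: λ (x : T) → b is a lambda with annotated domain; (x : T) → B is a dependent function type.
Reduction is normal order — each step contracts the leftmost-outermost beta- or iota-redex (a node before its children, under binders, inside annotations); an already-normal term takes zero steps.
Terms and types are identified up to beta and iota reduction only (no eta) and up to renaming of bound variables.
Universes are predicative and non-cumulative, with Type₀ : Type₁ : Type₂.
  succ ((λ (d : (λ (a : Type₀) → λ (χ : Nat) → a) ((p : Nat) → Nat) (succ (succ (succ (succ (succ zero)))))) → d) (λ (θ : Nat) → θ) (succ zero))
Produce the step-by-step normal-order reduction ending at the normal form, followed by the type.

normal-order reduction:
  succ ((λ (d : (λ (a : Type₀) → λ (χ : Nat) → a) ((p : Nat) → Nat) (succ (succ (succ (succ (succ zero)))))) → d) (λ (θ : Nat) → θ) (succ zero))
  ~> succ ((λ (d : Nat) → d) (succ zero))
  ~> succ (succ zero)
the term's type:
  Nat


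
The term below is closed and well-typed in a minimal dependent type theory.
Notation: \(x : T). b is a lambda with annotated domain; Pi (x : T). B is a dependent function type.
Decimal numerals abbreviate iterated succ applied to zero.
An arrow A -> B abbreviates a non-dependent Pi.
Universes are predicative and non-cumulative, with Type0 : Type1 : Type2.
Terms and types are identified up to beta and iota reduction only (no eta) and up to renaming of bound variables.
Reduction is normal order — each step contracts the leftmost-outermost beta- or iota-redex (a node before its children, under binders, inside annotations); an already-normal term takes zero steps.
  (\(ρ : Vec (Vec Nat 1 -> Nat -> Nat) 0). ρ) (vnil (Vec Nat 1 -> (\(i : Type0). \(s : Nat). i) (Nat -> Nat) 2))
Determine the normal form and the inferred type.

reduced normal form:
  vnil (Vec Nat 1 -> Nat -> Nat)
the term's type:
  Vec (Vec Nat 1 -> Nat -> Nat) 0


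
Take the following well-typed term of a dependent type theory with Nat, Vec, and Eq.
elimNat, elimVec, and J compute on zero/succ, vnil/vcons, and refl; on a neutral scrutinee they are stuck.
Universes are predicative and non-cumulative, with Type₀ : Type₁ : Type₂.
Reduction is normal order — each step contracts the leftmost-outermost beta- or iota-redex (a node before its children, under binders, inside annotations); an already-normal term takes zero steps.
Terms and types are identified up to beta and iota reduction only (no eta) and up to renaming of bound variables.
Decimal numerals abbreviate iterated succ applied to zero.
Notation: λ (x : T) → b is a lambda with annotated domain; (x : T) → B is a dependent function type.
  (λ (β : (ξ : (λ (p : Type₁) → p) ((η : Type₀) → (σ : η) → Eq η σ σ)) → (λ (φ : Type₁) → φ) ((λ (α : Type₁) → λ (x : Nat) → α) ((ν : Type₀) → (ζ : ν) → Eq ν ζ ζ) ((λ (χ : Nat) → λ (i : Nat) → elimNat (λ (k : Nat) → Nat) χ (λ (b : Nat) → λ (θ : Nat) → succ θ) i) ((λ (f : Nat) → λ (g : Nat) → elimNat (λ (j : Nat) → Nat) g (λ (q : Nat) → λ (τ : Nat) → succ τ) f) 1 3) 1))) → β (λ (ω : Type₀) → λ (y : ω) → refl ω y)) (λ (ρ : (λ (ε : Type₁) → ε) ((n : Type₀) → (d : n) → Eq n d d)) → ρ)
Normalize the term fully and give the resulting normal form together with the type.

normal form:
  λ (β : Type₀) → λ (ξ : β) → refl β ξ
inferred type:
  (β : Type₀) → (ξ : β) → Eq β ξ ξ


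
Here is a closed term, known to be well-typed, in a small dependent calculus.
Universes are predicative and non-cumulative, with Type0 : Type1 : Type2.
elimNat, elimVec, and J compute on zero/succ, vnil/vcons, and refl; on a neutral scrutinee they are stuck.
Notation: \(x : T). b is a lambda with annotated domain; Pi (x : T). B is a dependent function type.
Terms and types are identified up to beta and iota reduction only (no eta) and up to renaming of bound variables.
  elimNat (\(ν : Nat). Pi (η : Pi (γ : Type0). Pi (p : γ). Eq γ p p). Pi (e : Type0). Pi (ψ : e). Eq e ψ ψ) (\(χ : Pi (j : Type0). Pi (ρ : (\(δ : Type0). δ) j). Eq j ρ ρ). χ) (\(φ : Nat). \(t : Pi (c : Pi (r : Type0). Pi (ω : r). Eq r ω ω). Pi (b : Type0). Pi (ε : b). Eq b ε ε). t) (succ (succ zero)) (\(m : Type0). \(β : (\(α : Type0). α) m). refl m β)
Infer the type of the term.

inferred type:
  Pi (ν : Type0). Pi (η : ν). Eq ν η η


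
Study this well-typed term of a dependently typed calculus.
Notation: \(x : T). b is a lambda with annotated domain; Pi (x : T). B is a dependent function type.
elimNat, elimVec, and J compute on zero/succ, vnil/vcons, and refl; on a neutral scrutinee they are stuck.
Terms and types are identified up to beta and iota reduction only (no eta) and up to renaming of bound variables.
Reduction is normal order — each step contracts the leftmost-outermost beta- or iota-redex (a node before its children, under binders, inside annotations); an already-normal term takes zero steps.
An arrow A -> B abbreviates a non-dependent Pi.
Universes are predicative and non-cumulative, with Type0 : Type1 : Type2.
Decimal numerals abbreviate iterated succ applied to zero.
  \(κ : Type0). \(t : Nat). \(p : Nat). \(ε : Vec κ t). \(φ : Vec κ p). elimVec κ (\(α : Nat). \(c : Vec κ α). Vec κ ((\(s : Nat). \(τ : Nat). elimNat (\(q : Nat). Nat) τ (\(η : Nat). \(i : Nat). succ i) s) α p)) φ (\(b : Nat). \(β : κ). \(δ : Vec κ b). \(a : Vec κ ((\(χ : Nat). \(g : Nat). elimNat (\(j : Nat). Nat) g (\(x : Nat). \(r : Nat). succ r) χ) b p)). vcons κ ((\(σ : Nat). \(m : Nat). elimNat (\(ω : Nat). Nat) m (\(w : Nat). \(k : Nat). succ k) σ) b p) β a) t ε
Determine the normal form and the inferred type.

normal form:
  \(κ : Type0). \(t : Nat). \(p : Nat). \(ε : Vec κ t). \(φ : Vec κ p). elimVec κ (\(α : Nat). \(c : Vec κ α). Vec κ (elimNat (\(s : Nat). Nat) p (\(τ : Nat). \(q : Nat). succ q) α)) φ (\(η : Nat). \(i : κ). \(b : Vec κ η). \(β : Vec κ (elimNat (\(δ : Nat). Nat) p (\(a : Nat). \(χ : Nat). succ χ) η)). vcons κ (elimNat (\(g : Nat). Nat) p (\(j : Nat). \(x : Nat). succ x) η) i β) t ε
the term's type:
  Pi (κ : Type0). Pi (t : Nat). Pi (p : Nat). Vec κ t -> Vec κ p -> Vec κ (elimNat (\(ε : Nat). Nat) p (\(φ : Nat). \(α : Nat). succ α) t)


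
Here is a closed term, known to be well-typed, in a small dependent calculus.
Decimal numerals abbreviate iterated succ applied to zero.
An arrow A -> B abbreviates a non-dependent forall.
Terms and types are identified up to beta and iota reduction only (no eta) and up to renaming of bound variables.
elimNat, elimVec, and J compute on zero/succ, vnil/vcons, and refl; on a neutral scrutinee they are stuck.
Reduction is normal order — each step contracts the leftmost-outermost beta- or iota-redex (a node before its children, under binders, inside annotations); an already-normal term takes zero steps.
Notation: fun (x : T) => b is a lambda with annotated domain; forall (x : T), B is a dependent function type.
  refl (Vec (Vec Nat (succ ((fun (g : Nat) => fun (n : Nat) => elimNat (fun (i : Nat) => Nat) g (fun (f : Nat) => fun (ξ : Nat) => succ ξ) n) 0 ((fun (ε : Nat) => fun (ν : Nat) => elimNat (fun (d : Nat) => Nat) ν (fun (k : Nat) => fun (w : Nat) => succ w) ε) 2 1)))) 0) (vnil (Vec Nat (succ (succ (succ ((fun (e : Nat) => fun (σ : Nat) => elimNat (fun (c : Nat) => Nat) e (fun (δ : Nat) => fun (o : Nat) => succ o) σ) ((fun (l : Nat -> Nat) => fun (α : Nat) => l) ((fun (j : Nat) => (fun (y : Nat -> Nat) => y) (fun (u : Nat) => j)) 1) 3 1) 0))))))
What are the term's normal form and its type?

resulting normal form:
  refl (Vec (Vec Nat 4) 0) (vnil (Vec Nat 4))
the term's type:
  Eq (Vec (Vec Nat 4) 0) (vnil (Vec Nat 4)) (vnil (Vec Nat 4))
observation: 29 normal-order steps normalize the term, beginning with a beta-redex.


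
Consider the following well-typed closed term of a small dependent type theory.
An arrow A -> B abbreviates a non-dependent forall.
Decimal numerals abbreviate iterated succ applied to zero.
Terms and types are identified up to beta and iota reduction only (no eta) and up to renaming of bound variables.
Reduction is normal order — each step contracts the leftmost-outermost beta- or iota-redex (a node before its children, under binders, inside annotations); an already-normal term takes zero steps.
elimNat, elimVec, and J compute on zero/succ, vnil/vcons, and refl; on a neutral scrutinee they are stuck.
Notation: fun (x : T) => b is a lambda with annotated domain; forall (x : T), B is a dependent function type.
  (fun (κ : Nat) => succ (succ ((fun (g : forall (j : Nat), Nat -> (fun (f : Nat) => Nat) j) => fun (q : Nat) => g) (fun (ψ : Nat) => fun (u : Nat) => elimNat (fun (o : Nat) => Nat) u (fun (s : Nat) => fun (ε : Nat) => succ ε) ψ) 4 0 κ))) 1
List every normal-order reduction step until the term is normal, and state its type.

reduction (normal order):
  (fun (κ : Nat) => succ (succ ((fun (g : forall (j : Nat), Nat -> (fun (f : Nat) => Nat) j) => fun (q : Nat) => g) (fun (ψ : Nat) => fun (u : Nat) => elimNat (fun (o : Nat) => Nat) u (fun (s : Nat) => fun (ε : Nat) => succ ε) ψ) 4 0 κ))) 1
  ~> succ (succ ((fun (κ : forall (g : Nat), Nat -> (fun (j : Nat) => Nat) g) => fun (f : Nat) => κ) (fun (q : Nat) => fun (ψ : Nat) => elimNat (fun (u : Nat) => Nat) ψ (fun (o : Nat) => fun (s : Nat) => succ s) q) 4 0 1))
  ~> succ (succ ((fun (κ : Nat) => fun (g : Nat) => fun (j : Nat) => elimNat (fun (f : Nat) => Nat) j (fun (q : Nat) => fun (ψ : Nat) => succ ψ) g) 4 0 1))
  ~> succ (succ ((fun (κ : Nat) => fun (g : Nat) => elimNat (fun (j : Nat) => Nat) g (fun (f : Nat) => fun (q : Nat) => succ q) κ) 0 1))
  ~> succ (succ ((fun (κ : Nat) => elimNat (fun (g : Nat) => Nat) κ (fun (j : Nat) => fun (f : Nat) => succ f) 0) 1))
  ~> succ (succ (elimNat (fun (κ : Nat) => Nat) 1 (fun (g : Nat) => fun (j : Nat) => succ j) 0))
  ~> 3
inferred type:
  Nat


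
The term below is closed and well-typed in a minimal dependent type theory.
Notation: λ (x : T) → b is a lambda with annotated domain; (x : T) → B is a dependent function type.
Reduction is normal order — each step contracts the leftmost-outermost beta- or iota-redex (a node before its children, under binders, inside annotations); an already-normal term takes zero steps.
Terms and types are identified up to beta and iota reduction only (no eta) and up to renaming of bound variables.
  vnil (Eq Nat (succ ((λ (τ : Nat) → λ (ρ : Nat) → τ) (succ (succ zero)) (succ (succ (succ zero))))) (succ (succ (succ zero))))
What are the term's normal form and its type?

reduced normal form:
  vnil (Eq Nat (succ (succ (succ zero))) (succ (succ (succ zero))))
type:
  Vec (Eq Nat (succ (succ (succ zero))) (succ (succ (succ zero)))) zero


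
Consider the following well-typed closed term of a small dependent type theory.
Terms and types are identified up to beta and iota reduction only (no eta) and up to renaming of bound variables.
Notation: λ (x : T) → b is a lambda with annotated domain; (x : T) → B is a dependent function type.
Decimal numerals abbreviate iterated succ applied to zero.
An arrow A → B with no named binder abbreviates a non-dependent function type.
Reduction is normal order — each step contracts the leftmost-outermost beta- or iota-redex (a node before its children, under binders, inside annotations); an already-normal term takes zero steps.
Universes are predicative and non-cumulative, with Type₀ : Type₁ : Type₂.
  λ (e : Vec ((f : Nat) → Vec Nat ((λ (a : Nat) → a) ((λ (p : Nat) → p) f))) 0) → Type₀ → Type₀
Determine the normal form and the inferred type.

resulting normal form:
  λ (e : Vec ((f : Nat) → Vec Nat f) 0) → Type₀ → Type₀
type:
  Vec ((e : Nat) → Vec Nat e) 0 → Type₁
observation: reduction starts at a beta-redex, and 2 normal-order steps reach the normal form.


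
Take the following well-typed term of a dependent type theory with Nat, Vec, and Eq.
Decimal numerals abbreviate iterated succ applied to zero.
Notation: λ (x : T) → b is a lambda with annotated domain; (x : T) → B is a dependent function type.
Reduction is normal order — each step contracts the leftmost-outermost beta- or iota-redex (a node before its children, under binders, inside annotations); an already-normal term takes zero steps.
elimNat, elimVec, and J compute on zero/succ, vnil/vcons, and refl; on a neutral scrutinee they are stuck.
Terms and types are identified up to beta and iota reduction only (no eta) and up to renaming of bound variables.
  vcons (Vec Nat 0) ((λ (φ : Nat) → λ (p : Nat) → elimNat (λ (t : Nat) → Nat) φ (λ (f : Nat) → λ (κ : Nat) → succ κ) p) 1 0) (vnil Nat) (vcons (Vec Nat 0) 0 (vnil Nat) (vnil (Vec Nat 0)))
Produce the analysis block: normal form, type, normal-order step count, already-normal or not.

resulting normal form:
  vcons (Vec Nat 0) 1 (vnil Nat) (vcons (Vec Nat 0) 0 (vnil Nat) (vnil (Vec Nat 0)))
the term's type:
  Vec (Vec Nat 0) 2
steps to reach normal form (normal order): 3
started in normal form: no
first contracted redex: a beta-redex


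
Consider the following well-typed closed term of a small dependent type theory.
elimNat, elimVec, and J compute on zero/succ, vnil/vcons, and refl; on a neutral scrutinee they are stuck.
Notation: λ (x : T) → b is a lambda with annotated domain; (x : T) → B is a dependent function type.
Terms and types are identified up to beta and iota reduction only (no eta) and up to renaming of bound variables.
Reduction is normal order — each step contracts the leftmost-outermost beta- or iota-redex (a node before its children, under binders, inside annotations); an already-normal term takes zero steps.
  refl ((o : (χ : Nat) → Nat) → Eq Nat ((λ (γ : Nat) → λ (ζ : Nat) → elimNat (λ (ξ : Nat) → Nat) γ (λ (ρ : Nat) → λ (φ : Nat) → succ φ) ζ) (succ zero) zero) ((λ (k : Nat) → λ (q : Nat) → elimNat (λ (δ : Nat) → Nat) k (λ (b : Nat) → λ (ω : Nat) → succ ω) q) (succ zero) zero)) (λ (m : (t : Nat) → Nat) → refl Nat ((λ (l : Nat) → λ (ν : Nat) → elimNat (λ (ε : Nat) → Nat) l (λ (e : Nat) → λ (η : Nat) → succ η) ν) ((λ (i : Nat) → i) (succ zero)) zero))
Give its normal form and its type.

reduced normal form:
  refl ((o : (χ : Nat) → Nat) → Eq Nat (succ zero) (succ zero)) (λ (γ : (ζ : Nat) → Nat) → refl Nat (succ zero))
type:
  Eq ((o : (χ : Nat) → Nat) → Eq Nat (succ zero) (succ zero)) (λ (γ : (ζ : Nat) → Nat) → refl Nat (succ zero)) (λ (ξ : (ρ : Nat) → Nat) → refl Nat (succ zero))


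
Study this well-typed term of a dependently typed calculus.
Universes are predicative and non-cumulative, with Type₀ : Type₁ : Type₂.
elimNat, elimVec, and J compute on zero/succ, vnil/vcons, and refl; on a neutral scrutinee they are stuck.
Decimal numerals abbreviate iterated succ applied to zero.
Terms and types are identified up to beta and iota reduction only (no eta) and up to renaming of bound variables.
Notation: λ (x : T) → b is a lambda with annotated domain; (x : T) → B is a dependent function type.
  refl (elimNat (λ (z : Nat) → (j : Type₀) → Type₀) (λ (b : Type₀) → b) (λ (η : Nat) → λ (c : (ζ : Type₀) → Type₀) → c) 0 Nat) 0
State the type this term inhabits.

type:
  Eq Nat 0 0


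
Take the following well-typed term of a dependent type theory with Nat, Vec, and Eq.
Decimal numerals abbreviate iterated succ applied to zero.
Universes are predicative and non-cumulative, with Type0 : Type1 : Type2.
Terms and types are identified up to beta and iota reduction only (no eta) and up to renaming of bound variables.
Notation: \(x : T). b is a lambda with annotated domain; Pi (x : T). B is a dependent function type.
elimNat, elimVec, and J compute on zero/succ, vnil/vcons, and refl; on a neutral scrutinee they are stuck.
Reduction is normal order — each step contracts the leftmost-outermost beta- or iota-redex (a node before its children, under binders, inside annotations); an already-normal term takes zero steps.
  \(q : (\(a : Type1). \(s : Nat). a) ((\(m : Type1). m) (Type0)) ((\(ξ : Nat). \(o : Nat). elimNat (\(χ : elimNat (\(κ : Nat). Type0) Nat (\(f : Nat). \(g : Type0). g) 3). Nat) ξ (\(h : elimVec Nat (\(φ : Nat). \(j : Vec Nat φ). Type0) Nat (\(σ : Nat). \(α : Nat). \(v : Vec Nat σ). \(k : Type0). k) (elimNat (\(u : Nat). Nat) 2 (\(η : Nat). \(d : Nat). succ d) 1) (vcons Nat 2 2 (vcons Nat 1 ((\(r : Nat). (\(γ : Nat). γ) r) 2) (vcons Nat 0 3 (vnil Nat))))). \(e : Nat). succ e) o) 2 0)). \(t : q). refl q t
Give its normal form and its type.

reduced normal form:
  \(q : Type0). \(a : q). refl q a
type:
  Pi (q : Type0). Pi (a : q). Eq q a a
observation: the term reaches its normal form after 3 normal-order steps.


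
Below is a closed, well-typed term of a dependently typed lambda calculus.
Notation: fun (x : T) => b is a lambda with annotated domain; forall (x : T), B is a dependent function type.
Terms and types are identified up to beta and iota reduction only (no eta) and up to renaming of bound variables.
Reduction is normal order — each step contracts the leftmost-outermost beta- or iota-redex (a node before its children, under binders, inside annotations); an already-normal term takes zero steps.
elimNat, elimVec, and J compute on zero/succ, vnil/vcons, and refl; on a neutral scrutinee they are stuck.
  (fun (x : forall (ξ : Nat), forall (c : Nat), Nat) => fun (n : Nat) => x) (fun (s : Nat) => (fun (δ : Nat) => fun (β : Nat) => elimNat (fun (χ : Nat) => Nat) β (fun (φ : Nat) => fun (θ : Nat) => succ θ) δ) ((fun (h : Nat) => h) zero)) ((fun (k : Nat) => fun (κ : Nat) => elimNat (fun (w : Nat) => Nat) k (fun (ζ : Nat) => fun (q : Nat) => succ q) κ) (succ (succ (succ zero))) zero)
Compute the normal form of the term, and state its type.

resulting normal form:
  fun (x : Nat) => fun (ξ : Nat) => ξ
the term's type:
  forall (x : Nat), forall (ξ : Nat), Nat
observation: the first redex contracted is a beta-redex; the normal form is reached in 5 normal-order steps.


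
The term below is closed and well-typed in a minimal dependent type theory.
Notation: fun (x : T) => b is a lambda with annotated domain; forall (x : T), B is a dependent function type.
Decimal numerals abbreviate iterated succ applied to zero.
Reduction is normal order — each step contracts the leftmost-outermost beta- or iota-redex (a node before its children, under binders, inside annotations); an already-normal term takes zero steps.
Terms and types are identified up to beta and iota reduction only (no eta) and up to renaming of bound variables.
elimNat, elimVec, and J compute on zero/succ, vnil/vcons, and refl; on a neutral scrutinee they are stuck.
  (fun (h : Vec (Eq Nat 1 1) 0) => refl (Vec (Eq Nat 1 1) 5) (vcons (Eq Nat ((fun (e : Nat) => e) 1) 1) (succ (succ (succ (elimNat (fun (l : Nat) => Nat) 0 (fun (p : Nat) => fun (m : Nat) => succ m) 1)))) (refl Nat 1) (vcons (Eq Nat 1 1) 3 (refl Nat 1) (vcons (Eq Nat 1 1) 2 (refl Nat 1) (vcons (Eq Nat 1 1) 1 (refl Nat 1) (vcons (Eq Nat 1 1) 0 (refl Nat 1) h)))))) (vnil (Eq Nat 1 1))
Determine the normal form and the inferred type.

resulting normal form:
  refl (Vec (Eq Nat 1 1) 5) (vcons (Eq Nat 1 1) 4 (refl Nat 1) (vcons (Eq Nat 1 1) 3 (refl Nat 1) (vcons (Eq Nat 1 1) 2 (refl Nat 1) (vcons (Eq Nat 1 1) 1 (refl Nat 1) (vcons (Eq Nat 1 1) 0 (refl Nat 1) (vnil (Eq Nat 1 1)))))))
the term's type:
  Eq (Vec (Eq Nat 1 1) 5) (vcons (Eq Nat 1 1) 4 (refl Nat 1) (vcons (Eq Nat 1 1) 3 (refl Nat 1) (vcons (Eq Nat 1 1) 2 (refl Nat 1) (vcons (Eq Nat 1 1) 1 (refl Nat 1) (vcons (Eq Nat 1 1) 0 (refl Nat 1) (vnil (Eq Nat 1 1))))))) (vcons (Eq Nat 1 1) 4 (refl Nat 1) (vcons (Eq Nat 1 1) 3 (refl Nat 1) (vcons (Eq Nat 1 1) 2 (refl Nat 1) (vcons (Eq Nat 1 1) 1 (refl Nat 1) (vcons (Eq Nat 1 1) 0 (refl Nat 1) (vnil (Eq Nat 1 1)))))))


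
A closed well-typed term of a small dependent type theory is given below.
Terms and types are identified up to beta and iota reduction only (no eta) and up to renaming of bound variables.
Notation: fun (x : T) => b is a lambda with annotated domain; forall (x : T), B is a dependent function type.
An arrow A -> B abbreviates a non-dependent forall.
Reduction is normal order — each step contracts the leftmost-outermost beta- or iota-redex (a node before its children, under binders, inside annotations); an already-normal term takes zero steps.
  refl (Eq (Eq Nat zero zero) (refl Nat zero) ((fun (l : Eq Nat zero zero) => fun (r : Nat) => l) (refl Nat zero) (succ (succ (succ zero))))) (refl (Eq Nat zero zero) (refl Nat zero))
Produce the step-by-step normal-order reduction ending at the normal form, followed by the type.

normal-order reduction:
  refl (Eq (Eq Nat zero zero) (refl Nat zero) ((fun (l : Eq Nat zero zero) => fun (r : Nat) => l) (refl Nat zero) (succ (succ (succ zero))))) (refl (Eq Nat zero zero) (refl Nat zero))
  ~> refl (Eq (Eq Nat zero zero) (refl Nat zero) ((fun (l : Nat) => refl Nat zero) (succ (succ (succ zero))))) (refl (Eq Nat zero zero) (refl Nat zero))
  ~> refl (Eq (Eq Nat zero zero) (refl Nat zero) (refl Nat zero)) (refl (Eq Nat zero zero) (refl Nat zero))
inferred type:
  Eq (Eq (Eq Nat zero zero) (refl Nat zero) (refl Nat zero)) (refl (Eq Nat zero zero) (refl Nat zero)) (refl (Eq Nat zero zero) (refl Nat zero))


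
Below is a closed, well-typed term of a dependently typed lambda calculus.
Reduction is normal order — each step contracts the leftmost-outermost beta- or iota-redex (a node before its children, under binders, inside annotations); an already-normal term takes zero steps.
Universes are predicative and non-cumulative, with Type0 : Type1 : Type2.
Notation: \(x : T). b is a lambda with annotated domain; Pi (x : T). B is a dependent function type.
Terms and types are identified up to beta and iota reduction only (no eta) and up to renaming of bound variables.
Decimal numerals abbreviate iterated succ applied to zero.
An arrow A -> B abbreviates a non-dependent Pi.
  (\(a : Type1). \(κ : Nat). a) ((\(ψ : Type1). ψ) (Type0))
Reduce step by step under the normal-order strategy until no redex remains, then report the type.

normal-order reduction sequence:
  (\(a : Type1). \(κ : Nat). a) ((\(ψ : Type1). ψ) (Type0))
  ~> \(a : Nat). (\(κ : Type1). κ) (Type0)
  ~> \(a : Nat). Type0
type:
  Nat -> Type1


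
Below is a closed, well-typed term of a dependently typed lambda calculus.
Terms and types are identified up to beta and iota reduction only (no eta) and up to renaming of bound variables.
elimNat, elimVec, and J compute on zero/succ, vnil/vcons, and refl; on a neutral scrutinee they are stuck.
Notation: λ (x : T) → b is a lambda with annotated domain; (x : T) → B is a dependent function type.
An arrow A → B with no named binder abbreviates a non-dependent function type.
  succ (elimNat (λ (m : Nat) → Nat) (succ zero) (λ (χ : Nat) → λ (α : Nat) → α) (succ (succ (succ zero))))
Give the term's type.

the term's type:
  Nat


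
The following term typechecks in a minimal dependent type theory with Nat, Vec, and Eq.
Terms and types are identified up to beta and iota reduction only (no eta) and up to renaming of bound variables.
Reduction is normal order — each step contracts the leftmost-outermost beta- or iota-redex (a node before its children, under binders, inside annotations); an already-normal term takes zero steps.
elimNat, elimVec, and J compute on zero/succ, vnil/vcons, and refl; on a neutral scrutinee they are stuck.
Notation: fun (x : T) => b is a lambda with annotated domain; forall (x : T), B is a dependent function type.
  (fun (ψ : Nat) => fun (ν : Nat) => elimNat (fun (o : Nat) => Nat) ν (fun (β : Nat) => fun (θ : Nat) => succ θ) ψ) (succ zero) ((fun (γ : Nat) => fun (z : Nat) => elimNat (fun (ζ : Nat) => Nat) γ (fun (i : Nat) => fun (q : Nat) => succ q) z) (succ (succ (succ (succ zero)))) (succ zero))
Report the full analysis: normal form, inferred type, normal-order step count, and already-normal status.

normal form:
  succ (succ (succ (succ (succ (succ zero)))))
type:
  Nat
normal-order step count: 12
already normal: no
first contracted redex: a beta-redex


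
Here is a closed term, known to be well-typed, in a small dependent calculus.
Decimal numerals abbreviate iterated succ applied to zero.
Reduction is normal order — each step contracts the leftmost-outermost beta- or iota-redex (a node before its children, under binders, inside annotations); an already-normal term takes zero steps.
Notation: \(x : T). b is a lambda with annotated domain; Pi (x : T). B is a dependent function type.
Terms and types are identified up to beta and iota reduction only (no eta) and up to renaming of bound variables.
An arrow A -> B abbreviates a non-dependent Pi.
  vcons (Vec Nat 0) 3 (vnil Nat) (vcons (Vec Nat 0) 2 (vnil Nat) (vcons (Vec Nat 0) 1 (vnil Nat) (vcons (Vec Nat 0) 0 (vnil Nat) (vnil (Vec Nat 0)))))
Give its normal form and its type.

reduced normal form:
  vcons (Vec Nat 0) 3 (vnil Nat) (vcons (Vec Nat 0) 2 (vnil Nat) (vcons (Vec Nat 0) 1 (vnil Nat) (vcons (Vec Nat 0) 0 (vnil Nat) (vnil (Vec Nat 0)))))
inferred type:
  Vec (Vec Nat 0) 4
observation: the term is already in normal form.


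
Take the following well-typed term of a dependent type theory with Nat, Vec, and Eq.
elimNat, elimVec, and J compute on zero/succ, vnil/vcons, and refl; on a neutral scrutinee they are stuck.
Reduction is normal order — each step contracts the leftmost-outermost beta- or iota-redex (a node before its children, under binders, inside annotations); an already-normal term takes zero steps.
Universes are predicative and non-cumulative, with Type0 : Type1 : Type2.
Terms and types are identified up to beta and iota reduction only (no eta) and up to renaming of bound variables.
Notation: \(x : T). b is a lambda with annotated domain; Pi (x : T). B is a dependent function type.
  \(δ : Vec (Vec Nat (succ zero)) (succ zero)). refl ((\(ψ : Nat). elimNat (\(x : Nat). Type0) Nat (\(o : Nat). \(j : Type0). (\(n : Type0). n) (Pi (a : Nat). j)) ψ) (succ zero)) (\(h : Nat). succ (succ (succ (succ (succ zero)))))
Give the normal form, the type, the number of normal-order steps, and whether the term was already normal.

normal form:
  \(δ : Vec (Vec Nat (succ zero)) (succ zero)). refl (Pi (ψ : Nat). Nat) (\(x : Nat). succ (succ (succ (succ (succ zero)))))
inferred type:
  Pi (δ : Vec (Vec Nat (succ zero)) (succ zero)). Eq (Pi (ψ : Nat). Nat) (\(x : Nat). succ (succ (succ (succ (succ zero))))) (\(o : Nat). succ (succ (succ (succ (succ zero)))))
reduction steps (normal order): 6
term was already normal: no
first redex: a beta-redex


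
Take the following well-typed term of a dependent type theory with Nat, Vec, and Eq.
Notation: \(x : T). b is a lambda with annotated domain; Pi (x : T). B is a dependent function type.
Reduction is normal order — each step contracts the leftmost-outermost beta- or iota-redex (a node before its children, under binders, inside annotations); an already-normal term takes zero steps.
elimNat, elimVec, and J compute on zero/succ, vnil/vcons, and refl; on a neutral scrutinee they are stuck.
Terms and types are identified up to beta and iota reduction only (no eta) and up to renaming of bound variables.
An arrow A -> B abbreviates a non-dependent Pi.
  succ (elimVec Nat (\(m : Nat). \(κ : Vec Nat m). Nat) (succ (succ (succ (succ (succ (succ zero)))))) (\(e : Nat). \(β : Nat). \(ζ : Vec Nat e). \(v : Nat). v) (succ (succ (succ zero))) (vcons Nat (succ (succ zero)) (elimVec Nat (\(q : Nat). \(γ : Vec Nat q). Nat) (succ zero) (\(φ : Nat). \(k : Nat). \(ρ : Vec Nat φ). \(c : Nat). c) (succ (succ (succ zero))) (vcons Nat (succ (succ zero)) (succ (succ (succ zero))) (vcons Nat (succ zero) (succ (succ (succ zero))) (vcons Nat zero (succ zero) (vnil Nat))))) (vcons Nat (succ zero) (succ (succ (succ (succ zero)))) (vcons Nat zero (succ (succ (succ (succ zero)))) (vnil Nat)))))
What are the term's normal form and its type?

resulting normal form:
  succ (succ (succ (succ (succ (succ (succ zero))))))
inferred type:
  Nat


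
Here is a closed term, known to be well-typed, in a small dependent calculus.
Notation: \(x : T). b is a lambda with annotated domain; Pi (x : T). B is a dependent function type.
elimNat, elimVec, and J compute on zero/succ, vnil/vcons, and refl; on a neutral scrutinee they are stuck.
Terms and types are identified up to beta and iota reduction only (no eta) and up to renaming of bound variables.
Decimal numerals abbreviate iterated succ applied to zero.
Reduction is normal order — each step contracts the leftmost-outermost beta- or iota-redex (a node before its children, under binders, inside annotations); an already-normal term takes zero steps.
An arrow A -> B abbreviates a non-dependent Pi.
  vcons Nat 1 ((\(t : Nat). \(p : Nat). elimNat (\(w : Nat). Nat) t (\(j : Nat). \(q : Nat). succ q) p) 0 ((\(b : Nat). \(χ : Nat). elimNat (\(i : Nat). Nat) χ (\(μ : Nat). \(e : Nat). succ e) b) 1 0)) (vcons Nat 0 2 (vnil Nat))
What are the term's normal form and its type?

normal form:
  vcons Nat 1 1 (vcons Nat 0 2 (vnil Nat))
the term's type:
  Vec Nat 2


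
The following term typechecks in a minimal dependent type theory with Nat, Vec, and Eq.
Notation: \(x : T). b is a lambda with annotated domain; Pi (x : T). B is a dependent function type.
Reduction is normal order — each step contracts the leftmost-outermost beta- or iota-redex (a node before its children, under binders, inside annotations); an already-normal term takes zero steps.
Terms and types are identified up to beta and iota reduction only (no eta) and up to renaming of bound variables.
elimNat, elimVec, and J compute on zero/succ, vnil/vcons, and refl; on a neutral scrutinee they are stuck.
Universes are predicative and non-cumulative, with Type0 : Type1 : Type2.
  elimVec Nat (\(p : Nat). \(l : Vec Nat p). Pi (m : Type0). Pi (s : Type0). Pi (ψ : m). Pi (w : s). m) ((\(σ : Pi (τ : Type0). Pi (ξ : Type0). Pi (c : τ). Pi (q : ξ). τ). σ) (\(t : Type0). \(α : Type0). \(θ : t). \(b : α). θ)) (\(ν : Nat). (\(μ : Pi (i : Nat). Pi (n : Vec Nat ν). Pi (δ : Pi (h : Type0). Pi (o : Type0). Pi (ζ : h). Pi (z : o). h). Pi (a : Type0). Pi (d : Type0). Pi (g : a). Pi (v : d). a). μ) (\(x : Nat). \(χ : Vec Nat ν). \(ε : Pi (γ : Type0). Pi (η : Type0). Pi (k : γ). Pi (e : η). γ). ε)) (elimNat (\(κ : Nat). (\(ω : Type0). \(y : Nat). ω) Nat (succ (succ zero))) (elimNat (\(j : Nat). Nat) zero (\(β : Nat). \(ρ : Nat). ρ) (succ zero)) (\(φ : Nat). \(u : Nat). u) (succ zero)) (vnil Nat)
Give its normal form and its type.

normal form:
  \(p : Type0). \(l : Type0). \(m : p). \(s : l). m
type:
  Pi (p : Type0). Pi (l : Type0). Pi (m : p). Pi (s : l). p


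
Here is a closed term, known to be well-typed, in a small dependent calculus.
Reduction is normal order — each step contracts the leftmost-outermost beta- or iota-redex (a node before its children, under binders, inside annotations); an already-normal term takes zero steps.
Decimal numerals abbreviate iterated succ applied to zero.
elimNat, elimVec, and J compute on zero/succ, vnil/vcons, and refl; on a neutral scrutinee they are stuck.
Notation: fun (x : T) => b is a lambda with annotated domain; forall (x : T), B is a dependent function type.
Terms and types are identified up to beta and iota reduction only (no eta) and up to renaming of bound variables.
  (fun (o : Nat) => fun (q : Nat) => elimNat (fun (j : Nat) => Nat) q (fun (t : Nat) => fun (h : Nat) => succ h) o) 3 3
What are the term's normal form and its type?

reduced normal form:
  6
the term's type:
  Nat
observation: reduction starts at a beta-redex, and 12 normal-order steps reach the normal form.


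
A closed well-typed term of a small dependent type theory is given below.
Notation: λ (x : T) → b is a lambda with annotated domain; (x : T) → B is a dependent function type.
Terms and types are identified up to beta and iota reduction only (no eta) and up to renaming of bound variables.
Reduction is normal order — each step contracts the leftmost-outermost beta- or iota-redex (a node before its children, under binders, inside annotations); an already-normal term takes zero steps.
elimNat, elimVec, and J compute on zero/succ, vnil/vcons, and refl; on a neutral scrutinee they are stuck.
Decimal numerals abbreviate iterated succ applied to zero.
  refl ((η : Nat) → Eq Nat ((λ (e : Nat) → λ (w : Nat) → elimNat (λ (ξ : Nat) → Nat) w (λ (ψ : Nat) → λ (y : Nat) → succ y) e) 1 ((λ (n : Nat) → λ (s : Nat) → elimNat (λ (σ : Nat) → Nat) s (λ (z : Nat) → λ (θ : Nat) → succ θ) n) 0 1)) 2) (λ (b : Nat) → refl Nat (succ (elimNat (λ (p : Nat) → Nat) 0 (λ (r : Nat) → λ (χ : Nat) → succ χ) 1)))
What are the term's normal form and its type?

resulting normal form:
  refl ((η : Nat) → Eq Nat 2 2) (λ (e : Nat) → refl Nat 2)
type:
  Eq ((η : Nat) → Eq Nat 2 2) (λ (e : Nat) → refl Nat 2) (λ (w : Nat) → refl Nat 2)
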